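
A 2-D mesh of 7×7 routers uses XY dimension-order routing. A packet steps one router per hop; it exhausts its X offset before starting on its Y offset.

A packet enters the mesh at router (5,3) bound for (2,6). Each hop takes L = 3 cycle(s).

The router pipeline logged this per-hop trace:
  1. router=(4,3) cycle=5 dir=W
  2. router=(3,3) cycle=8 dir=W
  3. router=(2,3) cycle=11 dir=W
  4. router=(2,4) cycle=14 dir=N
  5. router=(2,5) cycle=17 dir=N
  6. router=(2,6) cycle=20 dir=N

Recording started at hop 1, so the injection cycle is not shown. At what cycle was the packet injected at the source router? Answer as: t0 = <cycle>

t0 = 2

cyc[1] = 5 and cyc[k] = t0 + k·L for every k.
Therefore t0 = 5 − L = 2.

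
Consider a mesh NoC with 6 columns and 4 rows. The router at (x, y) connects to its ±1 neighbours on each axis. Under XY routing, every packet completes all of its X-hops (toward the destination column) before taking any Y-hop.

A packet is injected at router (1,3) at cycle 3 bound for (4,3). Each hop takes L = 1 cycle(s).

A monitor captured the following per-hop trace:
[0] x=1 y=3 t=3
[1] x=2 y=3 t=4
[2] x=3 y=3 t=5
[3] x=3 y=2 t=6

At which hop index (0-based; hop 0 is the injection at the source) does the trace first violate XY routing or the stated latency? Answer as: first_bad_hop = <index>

first_bad_hop = 3

[1] (+1,+0) / 1c ⇒ ok
[2] (+1,+0) / 1c ⇒ ok
[3] (+0,-1) / 1c ⇒ BAD: Y-move but x=3≠4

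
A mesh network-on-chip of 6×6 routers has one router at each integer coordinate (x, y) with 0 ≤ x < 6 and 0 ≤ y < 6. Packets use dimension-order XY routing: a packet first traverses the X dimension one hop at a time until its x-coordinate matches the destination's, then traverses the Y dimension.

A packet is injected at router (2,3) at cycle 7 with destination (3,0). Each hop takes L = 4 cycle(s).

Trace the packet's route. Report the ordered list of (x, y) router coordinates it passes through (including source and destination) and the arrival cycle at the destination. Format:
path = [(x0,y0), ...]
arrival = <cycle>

path = [(2,3), (3,3), (3,2), (3,1), (3,0)]
arrival = 23

src (2,3)  cyc=7
E→(3,3)  cyc=11
S→(3,2)  cyc=15
S→(3,1)  cyc=19
S→(3,0)  cyc=23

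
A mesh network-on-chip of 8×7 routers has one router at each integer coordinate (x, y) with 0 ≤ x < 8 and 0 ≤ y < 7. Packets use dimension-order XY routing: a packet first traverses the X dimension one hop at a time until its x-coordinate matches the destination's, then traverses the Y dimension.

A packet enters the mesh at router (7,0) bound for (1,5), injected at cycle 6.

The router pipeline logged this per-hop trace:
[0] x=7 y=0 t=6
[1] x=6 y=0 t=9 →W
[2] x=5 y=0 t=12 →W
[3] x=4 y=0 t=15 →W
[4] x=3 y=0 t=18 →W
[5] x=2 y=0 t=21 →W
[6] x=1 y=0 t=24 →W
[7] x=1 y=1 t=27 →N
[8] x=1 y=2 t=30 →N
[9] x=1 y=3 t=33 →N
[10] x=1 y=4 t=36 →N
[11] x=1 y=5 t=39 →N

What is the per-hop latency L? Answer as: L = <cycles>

L = 3

Δcyc across hop 0→1: 9 − 6 = 3.
That increment is L by definition: L = 3.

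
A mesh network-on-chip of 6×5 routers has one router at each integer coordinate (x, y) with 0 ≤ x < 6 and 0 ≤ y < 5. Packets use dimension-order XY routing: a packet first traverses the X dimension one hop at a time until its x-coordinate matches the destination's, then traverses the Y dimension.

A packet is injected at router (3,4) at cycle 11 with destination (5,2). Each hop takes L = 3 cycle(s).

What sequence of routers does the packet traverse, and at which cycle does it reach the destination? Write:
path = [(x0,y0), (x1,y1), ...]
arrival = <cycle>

[0] x=3 y=4 t=11
[1] x=4 y=4 t=14 →E
[2] x=5 y=4 t=17 →E
[3] x=5 y=3 t=20 →S
[4] x=5 y=2 t=23 →S

path = [(3,4), (4,4), (5,4), (5,3), (5,2)]
arrival = 23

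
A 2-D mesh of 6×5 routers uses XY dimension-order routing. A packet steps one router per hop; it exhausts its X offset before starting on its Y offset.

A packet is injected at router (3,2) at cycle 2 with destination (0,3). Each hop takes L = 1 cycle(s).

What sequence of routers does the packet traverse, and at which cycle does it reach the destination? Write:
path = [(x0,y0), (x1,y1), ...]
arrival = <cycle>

path = [(3,2), (2,2), (1,2), (0,2), (0,3)]
arrival = 6

[0] x=3 y=2 t=2
[1] x=2 y=2 t=3 →W
[2] x=1 y=2 t=4 →W
[3] x=0 y=2 t=5 →W
[4] x=0 y=3 t=6 →N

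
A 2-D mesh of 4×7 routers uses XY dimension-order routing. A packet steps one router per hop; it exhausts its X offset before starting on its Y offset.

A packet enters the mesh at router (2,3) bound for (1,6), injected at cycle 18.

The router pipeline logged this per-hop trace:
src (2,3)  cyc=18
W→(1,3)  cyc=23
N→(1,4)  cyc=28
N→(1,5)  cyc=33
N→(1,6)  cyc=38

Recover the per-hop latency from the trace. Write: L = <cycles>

L = 5

From hop 0 (18) to hop 1 (23): +5 cycles.
Per-hop latency L = Δcyc = 5.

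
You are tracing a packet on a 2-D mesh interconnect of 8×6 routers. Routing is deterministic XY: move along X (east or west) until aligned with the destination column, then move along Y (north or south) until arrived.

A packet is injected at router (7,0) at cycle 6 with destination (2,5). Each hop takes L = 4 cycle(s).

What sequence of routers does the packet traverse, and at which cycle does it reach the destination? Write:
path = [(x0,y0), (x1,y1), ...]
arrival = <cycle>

[0] x=7 y=0 t=6
[1] x=6 y=0 t=10 →W
[2] x=5 y=0 t=14 →W
[3] x=4 y=0 t=18 →W
[4] x=3 y=0 t=22 →W
[5] x=2 y=0 t=26 →W
[6] x=2 y=1 t=30 →N
[7] x=2 y=2 t=34 →N
[8] x=2 y=3 t=38 →N
[9] x=2 y=4 t=42 →N
[10] x=2 y=5 t=46 →N

path = [(7,0), (6,0), (5,0), (4,0), (3,0), (2,0), (2,1), (2,2), (2,3), (2,4), (2,5)]
arrival = 46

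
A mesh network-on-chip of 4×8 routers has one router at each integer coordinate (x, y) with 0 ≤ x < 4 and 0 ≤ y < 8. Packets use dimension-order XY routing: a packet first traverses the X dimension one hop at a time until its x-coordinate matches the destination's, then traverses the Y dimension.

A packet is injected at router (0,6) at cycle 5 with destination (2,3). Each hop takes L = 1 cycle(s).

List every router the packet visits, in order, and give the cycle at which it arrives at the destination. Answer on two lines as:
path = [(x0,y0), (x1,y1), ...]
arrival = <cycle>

#0 — 0,6 | c5
#1 — 1,6 | c6 | E
#2 — 2,6 | c7 | E
#3 — 2,5 | c8 | S
#4 — 2,4 | c9 | S
#5 — 2,3 | c10 | S

path = [(0,6), (1,6), (2,6), (2,5), (2,4), (2,3)]
arrival = 10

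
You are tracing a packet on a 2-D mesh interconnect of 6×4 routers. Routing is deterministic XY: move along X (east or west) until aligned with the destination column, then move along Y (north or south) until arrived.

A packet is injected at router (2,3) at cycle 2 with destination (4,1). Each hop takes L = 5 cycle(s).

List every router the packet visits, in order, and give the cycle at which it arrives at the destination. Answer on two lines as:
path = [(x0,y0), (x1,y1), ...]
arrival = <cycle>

path = [(2,3), (3,3), (4,3), (4,2), (4,1)]
arrival = 22

#0 — 2,3 | c2
#1 — 3,3 | c7 | E
#2 — 4,3 | c12 | E
#3 — 4,2 | c17 | S
#4 — 4,1 | c22 | S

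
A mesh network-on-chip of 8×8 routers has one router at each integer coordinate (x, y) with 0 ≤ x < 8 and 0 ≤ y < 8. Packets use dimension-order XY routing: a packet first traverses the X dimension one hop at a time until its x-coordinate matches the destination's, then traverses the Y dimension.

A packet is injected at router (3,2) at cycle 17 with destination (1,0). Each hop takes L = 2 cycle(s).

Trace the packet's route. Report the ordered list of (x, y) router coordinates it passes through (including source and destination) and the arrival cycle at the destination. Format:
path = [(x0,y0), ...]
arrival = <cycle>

#0 — 3,2 | c17
#1 — 2,2 | c19 | W
#2 — 1,2 | c21 | W
#3 — 1,1 | c23 | S
#4 — 1,0 | c25 | S

path = [(3,2), (2,2), (1,2), (1,1), (1,0)]
arrival = 25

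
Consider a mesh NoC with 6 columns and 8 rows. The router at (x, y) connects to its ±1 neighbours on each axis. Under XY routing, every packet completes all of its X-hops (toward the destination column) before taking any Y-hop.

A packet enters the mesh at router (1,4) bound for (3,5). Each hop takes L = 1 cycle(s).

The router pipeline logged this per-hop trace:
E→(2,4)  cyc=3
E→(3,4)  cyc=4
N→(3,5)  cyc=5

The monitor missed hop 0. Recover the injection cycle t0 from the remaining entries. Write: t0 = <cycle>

t0 = 2

Hop 1 reached at cycle 3; hop k is at t0 + k·L.
t0 = cyc[1] − L = 3 − 1 = 2.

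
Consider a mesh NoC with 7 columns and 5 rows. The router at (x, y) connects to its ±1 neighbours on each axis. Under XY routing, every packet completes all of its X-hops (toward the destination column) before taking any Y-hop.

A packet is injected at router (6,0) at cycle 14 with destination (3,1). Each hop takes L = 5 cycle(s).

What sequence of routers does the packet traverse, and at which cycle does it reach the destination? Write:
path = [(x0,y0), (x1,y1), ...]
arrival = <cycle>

hop 0: (6,0) @ cyc 14
hop 1: (5,0) @ cyc 19  [W]
hop 2: (4,0) @ cyc 24  [W]
hop 3: (3,0) @ cyc 29  [W]
hop 4: (3,1) @ cyc 34  [N]

path = [(6,0), (5,0), (4,0), (3,0), (3,1)]
arrival = 34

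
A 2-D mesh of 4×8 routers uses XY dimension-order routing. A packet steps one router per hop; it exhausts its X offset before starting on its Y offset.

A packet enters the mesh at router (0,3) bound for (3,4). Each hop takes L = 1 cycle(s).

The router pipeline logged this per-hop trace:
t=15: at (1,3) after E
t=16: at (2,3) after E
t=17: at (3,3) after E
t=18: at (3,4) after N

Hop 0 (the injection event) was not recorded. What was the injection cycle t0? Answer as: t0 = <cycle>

t0 = 14

Hop 1 reached at cycle 15; hop k is at t0 + k·L.
So t0 = 15 − 1·1 = 14.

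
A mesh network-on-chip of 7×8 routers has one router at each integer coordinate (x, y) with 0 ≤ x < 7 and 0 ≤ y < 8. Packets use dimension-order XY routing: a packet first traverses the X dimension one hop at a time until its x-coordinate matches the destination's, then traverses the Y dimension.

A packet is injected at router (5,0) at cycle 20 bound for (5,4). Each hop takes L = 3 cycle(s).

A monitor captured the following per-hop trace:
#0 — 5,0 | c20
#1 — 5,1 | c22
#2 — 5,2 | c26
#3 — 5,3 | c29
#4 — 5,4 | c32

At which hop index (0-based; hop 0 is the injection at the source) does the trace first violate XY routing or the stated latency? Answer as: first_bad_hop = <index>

check 1→ d=(0,1) cyc+2: BAD: Δcyc=2≠L

first_bad_hop = 1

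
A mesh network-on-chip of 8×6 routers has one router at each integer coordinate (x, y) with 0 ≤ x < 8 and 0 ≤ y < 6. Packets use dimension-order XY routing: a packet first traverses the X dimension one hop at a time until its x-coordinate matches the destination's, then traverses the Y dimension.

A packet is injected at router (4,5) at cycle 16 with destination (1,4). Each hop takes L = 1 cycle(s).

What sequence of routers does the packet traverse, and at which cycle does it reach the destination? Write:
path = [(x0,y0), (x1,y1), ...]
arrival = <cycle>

src (4,5)  cyc=16
W→(3,5)  cyc=17
W→(2,5)  cyc=18
W→(1,5)  cyc=19
S→(1,4)  cyc=20

path = [(4,5), (3,5), (2,5), (1,5), (1,4)]
arrival = 20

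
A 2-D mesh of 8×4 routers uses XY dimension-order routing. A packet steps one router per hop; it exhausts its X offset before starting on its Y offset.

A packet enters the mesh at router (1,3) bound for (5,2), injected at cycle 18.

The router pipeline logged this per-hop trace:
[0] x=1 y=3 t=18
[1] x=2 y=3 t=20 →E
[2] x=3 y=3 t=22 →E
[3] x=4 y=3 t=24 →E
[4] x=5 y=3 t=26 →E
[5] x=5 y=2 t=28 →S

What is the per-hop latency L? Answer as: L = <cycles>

L = 2

Δcyc across hop 0→1: 20 − 18 = 2.
Per-hop latency L = Δcyc = 2.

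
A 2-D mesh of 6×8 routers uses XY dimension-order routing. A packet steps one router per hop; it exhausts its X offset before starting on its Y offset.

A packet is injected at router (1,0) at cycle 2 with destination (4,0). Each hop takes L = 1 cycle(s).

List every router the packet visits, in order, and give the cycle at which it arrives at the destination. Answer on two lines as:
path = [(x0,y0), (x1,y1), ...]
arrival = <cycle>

path = [(1,0), (2,0), (3,0), (4,0)]
arrival = 5

src (1,0)  cyc=2
E→(2,0)  cyc=3
E→(3,0)  cyc=4
E→(4,0)  cyc=5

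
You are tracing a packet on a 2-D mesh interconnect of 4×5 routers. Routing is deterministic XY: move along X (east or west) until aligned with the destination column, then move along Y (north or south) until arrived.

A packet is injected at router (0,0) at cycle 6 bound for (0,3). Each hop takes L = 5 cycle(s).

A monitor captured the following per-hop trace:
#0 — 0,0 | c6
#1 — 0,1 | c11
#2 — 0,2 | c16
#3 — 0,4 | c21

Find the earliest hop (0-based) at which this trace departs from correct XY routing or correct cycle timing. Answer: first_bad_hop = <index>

first_bad_hop = 3

  1: Δx=+0 Δy=+1 Δt=5 [ok]
  2: Δx=+0 Δy=+1 Δt=5 [ok]
  3: Δx=+0 Δy=+2 Δt=5 [BAD: non-unit step]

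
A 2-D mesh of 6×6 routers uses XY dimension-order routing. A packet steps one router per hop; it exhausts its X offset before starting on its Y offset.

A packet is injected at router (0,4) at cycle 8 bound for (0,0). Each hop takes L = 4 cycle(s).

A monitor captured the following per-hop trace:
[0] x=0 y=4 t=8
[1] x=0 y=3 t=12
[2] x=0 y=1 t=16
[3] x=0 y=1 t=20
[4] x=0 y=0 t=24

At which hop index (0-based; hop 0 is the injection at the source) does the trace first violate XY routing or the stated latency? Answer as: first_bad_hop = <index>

first_bad_hop = 2

check 1→ d=(0,-1) cyc+4: ok
check 2→ d=(0,-2) cyc+4: BAD: non-unit step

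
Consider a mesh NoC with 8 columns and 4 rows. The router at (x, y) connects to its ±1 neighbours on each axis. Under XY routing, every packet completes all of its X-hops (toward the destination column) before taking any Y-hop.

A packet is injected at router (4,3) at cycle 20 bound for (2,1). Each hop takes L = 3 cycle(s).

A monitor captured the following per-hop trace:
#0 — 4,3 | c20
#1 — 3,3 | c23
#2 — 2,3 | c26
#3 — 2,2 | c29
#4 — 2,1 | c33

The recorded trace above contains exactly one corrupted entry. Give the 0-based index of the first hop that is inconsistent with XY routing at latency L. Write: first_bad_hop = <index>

first_bad_hop = 4

check 1→ d=(-1,0) cyc+3: ok
check 2→ d=(-1,0) cyc+3: ok
check 3→ d=(0,-1) cyc+3: ok
check 4→ d=(0,-1) cyc+4: BAD: Δcyc=4≠L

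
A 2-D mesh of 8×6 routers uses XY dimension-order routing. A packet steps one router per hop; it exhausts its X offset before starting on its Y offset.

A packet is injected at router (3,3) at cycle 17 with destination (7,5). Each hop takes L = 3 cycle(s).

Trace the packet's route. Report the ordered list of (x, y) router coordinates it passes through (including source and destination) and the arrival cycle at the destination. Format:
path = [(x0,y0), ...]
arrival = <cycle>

#0 — 3,3 | c17
#1 — 4,3 | c20 | E
#2 — 5,3 | c23 | E
#3 — 6,3 | c26 | E
#4 — 7,3 | c29 | E
#5 — 7,4 | c32 | N
#6 — 7,5 | c35 | N

path = [(3,3), (4,3), (5,3), (6,3), (7,3), (7,4), (7,5)]
arrival = 35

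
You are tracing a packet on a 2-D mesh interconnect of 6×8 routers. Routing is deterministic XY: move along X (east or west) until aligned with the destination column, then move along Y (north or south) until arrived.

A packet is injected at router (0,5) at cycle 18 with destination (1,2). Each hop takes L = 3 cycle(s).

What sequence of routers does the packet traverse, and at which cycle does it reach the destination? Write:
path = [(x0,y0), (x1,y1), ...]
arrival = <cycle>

path = [(0,5), (1,5), (1,4), (1,3), (1,2)]
arrival = 30

  0. router=(0,5) cycle=18 (inject)
  1. router=(1,5) cycle=21 dir=E
  2. router=(1,4) cycle=24 dir=S
  3. router=(1,3) cycle=27 dir=S
  4. router=(1,2) cycle=30 dir=S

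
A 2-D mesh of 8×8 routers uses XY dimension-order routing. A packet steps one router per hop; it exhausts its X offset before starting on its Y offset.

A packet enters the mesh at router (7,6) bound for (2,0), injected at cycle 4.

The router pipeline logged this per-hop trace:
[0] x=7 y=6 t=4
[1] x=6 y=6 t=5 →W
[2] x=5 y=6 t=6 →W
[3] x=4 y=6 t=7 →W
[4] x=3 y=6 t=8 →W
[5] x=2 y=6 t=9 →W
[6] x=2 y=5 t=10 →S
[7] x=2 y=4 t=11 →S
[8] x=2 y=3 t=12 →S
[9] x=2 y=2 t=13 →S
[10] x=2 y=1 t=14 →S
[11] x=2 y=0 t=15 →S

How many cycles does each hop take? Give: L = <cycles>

L = 1

Between hops 0 and 1 the cycle counter advances 5 − 4 = 1.
One hop costs L cycles, so L = 1.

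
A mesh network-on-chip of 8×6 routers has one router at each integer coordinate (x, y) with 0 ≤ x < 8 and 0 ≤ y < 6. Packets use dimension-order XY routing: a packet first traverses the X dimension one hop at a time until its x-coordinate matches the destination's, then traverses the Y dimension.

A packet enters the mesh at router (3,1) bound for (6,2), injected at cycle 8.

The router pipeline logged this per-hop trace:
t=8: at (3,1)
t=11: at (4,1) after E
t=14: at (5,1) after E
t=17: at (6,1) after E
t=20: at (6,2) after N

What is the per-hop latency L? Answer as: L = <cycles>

L = 3

Between hops 0 and 1 the cycle counter advances 11 − 8 = 3.
That increment is L by definition: L = 3.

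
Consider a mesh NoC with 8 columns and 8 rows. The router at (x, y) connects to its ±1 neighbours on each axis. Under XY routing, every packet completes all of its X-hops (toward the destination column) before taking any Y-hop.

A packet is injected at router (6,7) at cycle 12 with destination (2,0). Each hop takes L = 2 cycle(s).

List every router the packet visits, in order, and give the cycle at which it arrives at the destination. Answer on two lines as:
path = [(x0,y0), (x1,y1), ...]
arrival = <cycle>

path = [(6,7), (5,7), (4,7), (3,7), (2,7), (2,6), (2,5), (2,4), (2,3), (2,2), (2,1), (2,0)]
arrival = 34

src (6,7)  cyc=12
W→(5,7)  cyc=14
W→(4,7)  cyc=16
W→(3,7)  cyc=18
W→(2,7)  cyc=20
S→(2,6)  cyc=22
S→(2,5)  cyc=24
S→(2,4)  cyc=26
S→(2,3)  cyc=28
S→(2,2)  cyc=30
S→(2,1)  cyc=32
S→(2,0)  cyc=34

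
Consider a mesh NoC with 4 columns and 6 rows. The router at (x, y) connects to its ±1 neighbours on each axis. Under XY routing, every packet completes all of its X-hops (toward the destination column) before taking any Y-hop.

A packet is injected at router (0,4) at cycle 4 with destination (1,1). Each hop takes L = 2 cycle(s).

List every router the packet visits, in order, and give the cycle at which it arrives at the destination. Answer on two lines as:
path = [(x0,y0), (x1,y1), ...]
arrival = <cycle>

path = [(0,4), (1,4), (1,3), (1,2), (1,1)]
arrival = 12

  0. router=(0,4) cycle=4 (inject)
  1. router=(1,4) cycle=6 dir=E
  2. router=(1,3) cycle=8 dir=S
  3. router=(1,2) cycle=10 dir=S
  4. router=(1,1) cycle=12 dir=S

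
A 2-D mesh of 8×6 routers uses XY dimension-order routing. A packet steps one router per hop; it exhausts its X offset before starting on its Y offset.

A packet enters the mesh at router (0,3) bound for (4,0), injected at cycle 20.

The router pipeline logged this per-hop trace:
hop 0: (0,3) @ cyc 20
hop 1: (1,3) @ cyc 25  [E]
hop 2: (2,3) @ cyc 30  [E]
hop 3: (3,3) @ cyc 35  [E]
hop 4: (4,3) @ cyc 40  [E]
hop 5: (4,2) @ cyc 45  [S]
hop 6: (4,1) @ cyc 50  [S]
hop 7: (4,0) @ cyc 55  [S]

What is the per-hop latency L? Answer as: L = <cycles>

Between hops 0 and 1 the cycle counter advances 25 − 20 = 5.
One hop costs L cycles, so L = 5.

L = 5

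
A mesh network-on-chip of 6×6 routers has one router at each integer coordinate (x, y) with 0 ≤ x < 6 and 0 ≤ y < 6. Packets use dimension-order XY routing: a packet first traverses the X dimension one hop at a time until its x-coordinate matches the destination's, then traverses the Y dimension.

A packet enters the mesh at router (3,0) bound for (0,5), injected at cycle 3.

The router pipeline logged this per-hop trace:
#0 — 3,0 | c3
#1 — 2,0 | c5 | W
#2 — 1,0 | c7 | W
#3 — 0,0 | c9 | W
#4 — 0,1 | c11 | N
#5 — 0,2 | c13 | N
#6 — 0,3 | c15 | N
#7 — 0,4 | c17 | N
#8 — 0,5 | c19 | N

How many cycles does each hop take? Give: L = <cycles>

Between hops 0 and 1 the cycle counter advances 5 − 3 = 2.
Each hop adds L, hence L = 2.

L = 2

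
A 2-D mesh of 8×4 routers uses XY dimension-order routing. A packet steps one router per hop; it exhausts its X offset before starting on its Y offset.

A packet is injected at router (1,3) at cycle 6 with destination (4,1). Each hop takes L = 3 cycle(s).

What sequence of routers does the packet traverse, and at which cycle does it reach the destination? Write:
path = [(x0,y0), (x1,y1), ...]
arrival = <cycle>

path = [(1,3), (2,3), (3,3), (4,3), (4,2), (4,1)]
arrival = 21

t=6: at (1,3)
t=9: at (2,3) after E
t=12: at (3,3) after E
t=15: at (4,3) after E
t=18: at (4,2) after S
t=21: at (4,1) after S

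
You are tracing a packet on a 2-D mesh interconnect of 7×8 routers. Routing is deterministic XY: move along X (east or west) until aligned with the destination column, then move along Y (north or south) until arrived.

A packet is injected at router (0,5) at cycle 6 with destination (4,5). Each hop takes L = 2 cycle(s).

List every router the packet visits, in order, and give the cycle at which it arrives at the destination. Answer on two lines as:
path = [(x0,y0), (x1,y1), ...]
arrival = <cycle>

path = [(0,5), (1,5), (2,5), (3,5), (4,5)]
arrival = 14

#0 — 0,5 | c6
#1 — 1,5 | c8 | E
#2 — 2,5 | c10 | E
#3 — 3,5 | c12 | E
#4 — 4,5 | c14 | E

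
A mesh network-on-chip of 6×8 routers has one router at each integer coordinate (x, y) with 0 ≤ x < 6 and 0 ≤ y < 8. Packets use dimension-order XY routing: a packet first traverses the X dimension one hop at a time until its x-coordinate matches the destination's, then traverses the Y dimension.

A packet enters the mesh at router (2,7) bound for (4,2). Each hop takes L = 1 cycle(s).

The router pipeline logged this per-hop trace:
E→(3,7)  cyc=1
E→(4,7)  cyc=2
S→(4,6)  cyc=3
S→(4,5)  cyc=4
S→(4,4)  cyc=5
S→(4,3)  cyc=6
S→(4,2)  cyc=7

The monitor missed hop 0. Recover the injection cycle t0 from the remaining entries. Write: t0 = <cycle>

t0 = 0

Hop 1 reached at cycle 1; hop k is at t0 + k·L.
Therefore t0 = 1 − L = 0.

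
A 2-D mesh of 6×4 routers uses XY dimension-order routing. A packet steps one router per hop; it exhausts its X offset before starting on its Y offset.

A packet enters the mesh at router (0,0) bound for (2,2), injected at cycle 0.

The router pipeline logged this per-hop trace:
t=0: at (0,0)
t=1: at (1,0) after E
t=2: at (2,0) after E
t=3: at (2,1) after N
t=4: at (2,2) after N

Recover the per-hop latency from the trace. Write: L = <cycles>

Δcyc across hop 0→1: 1 − 0 = 1.
One hop costs L cycles, so L = 1.

L = 1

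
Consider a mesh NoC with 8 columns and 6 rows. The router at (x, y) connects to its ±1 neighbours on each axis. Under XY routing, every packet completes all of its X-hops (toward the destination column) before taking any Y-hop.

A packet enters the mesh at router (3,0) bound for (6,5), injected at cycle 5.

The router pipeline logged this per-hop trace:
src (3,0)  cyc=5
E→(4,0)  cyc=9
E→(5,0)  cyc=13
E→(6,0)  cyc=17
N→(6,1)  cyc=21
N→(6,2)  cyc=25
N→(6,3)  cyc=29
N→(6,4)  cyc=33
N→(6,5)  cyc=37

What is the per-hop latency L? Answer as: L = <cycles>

Between hops 0 and 1 the cycle counter advances 9 − 5 = 4.
Each hop adds L, hence L = 4.

L = 4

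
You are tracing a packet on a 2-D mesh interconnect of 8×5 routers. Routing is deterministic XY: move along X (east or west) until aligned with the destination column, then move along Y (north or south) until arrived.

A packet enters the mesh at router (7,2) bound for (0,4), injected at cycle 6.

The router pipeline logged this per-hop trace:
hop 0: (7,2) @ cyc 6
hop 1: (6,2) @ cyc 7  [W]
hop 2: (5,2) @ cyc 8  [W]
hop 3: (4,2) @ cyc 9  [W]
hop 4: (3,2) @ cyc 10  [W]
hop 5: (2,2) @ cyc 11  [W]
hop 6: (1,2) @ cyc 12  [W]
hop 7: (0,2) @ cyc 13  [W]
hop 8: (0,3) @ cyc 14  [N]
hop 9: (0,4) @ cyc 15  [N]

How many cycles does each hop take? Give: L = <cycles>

Δcyc across hop 0→1: 7 − 6 = 1.
One hop costs L cycles, so L = 1.

L = 1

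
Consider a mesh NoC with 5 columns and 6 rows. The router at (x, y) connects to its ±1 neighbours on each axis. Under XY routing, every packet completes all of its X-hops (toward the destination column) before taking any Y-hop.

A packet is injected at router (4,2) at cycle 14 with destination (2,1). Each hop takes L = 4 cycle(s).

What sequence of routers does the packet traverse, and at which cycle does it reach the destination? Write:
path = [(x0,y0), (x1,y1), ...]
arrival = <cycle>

[0] x=4 y=2 t=14
[1] x=3 y=2 t=18 →W
[2] x=2 y=2 t=22 →W
[3] x=2 y=1 t=26 →S

path = [(4,2), (3,2), (2,2), (2,1)]
arrival = 26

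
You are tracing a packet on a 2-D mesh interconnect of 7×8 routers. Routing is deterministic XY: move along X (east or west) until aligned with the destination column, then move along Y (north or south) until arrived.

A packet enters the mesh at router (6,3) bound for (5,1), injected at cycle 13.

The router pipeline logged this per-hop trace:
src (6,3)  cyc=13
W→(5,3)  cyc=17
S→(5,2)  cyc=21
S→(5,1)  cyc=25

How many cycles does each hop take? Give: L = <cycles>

L = 4

From hop 0 (13) to hop 1 (17): +4 cycles.
That increment is L by definition: L = 4.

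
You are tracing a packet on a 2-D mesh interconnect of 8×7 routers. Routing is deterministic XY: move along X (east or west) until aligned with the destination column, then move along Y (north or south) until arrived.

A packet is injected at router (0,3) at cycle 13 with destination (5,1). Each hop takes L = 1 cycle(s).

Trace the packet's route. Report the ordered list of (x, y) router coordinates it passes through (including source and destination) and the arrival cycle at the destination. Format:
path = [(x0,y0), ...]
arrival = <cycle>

path = [(0,3), (1,3), (2,3), (3,3), (4,3), (5,3), (5,2), (5,1)]
arrival = 20

src (0,3)  cyc=13
E→(1,3)  cyc=14
E→(2,3)  cyc=15
E→(3,3)  cyc=16
E→(4,3)  cyc=17
E→(5,3)  cyc=18
S→(5,2)  cyc=19
S→(5,1)  cyc=20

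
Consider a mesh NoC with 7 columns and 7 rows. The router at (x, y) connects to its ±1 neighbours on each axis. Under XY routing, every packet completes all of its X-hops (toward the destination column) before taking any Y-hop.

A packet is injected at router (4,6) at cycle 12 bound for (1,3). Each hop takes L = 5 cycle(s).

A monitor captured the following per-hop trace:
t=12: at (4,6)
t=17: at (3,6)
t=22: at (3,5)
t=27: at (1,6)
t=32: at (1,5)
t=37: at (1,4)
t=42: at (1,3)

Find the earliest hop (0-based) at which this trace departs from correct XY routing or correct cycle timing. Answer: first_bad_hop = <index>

[1] (-1,+0) / 5c ⇒ ok
[2] (+0,-1) / 5c ⇒ BAD: Y-move but x=3≠1

first_bad_hop = 2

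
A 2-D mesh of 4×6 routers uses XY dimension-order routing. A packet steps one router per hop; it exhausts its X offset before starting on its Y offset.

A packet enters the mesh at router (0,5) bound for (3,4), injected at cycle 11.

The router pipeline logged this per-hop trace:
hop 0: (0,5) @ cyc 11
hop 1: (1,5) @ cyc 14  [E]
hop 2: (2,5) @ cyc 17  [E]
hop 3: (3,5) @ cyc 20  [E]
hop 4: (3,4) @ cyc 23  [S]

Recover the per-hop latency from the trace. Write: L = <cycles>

From hop 0 (11) to hop 1 (14): +3 cycles.
One hop costs L cycles, so L = 3.

L = 3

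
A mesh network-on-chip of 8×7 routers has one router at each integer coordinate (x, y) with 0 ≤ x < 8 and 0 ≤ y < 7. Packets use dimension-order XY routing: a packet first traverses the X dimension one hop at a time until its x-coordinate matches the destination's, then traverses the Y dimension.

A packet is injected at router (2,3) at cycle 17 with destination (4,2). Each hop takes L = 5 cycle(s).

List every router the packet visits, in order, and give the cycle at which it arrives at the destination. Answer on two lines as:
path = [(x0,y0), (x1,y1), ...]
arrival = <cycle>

path = [(2,3), (3,3), (4,3), (4,2)]
arrival = 32

  0. router=(2,3) cycle=17 (inject)
  1. router=(3,3) cycle=22 dir=E
  2. router=(4,3) cycle=27 dir=E
  3. router=(4,2) cycle=32 dir=S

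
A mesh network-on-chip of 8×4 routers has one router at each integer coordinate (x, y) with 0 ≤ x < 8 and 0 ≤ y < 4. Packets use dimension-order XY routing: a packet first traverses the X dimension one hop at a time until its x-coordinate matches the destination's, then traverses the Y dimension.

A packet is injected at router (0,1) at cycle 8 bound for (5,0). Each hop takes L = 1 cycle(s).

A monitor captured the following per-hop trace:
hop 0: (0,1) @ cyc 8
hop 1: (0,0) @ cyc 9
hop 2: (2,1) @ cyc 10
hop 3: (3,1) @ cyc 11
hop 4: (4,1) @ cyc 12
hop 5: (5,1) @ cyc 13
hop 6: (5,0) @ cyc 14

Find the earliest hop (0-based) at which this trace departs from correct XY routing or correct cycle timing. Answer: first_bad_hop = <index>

first_bad_hop = 1

hop 1: step (+0,-1), +1 cyc — BAD: Y-move but x=0≠5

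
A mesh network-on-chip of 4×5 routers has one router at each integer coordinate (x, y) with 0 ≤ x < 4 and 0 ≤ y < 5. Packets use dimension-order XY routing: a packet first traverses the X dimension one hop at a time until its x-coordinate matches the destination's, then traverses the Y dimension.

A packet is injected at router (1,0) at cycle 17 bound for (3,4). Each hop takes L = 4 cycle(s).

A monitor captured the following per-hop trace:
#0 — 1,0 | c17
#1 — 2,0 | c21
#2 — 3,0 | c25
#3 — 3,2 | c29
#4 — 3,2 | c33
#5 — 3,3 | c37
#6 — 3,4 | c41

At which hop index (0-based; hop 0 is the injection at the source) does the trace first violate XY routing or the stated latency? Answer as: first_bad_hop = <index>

  1: Δx=+1 Δy=+0 Δt=4 [ok]
  2: Δx=+1 Δy=+0 Δt=4 [ok]
  3: Δx=+0 Δy=+2 Δt=4 [BAD: non-unit step]

first_bad_hop = 3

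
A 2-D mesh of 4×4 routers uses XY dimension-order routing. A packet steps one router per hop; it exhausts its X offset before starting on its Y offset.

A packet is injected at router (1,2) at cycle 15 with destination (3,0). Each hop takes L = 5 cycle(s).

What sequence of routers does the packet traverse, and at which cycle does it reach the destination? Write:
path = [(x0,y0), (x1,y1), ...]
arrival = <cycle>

path = [(1,2), (2,2), (3,2), (3,1), (3,0)]
arrival = 35

src (1,2)  cyc=15
E→(2,2)  cyc=20
E→(3,2)  cyc=25
S→(3,1)  cyc=30
S→(3,0)  cyc=35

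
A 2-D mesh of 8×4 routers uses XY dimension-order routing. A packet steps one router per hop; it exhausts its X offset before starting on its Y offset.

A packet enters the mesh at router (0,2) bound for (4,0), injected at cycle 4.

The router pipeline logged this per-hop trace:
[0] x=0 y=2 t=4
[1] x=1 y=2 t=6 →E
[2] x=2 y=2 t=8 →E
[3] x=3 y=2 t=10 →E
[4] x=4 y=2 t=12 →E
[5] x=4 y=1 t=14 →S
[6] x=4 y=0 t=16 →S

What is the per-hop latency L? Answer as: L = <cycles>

L = 2

cyc[1] − cyc[0] = 6 − 4 = 2.
Each hop adds L, hence L = 2.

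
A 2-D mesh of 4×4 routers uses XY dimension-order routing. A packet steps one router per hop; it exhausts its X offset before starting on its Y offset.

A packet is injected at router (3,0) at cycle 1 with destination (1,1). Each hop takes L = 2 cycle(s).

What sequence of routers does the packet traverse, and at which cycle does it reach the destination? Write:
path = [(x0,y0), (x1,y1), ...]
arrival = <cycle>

  0. router=(3,0) cycle=1 (inject)
  1. router=(2,0) cycle=3 dir=W
  2. router=(1,0) cycle=5 dir=W
  3. router=(1,1) cycle=7 dir=N

path = [(3,0), (2,0), (1,0), (1,1)]
arrival = 7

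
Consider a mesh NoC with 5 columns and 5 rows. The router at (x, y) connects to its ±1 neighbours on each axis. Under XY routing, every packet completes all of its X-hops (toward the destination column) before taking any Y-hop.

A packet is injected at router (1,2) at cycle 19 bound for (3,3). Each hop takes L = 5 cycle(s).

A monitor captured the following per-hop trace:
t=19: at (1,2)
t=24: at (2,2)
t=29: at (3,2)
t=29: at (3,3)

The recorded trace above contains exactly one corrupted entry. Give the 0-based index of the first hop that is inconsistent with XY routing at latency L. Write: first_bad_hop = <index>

  1: Δx=+1 Δy=+0 Δt=5 [ok]
  2: Δx=+1 Δy=+0 Δt=5 [ok]
  3: Δx=+0 Δy=+1 Δt=0 [BAD: Δcyc=0≠L]

first_bad_hop = 3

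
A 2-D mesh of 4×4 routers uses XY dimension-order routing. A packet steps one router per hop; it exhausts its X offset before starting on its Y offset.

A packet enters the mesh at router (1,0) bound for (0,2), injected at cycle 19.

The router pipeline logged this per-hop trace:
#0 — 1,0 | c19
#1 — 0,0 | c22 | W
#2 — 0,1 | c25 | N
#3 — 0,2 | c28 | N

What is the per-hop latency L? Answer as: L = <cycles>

cyc[1] − cyc[0] = 22 − 19 = 3.
Each hop adds L, hence L = 3.

L = 3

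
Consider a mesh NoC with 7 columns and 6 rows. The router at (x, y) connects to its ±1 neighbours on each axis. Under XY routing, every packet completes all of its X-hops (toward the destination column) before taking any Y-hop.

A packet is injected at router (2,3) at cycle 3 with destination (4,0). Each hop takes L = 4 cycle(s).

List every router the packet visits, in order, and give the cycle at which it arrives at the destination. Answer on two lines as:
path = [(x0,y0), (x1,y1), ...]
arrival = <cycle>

src (2,3)  cyc=3
E→(3,3)  cyc=7
E→(4,3)  cyc=11
S→(4,2)  cyc=15
S→(4,1)  cyc=19
S→(4,0)  cyc=23

path = [(2,3), (3,3), (4,3), (4,2), (4,1), (4,0)]
arrival = 23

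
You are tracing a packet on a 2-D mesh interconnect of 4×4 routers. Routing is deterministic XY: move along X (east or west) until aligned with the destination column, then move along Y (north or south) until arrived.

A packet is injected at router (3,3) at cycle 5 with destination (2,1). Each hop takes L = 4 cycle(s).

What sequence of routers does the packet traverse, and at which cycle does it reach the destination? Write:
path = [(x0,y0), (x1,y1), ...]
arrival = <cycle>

src (3,3)  cyc=5
W→(2,3)  cyc=9
S→(2,2)  cyc=13
S→(2,1)  cyc=17

path = [(3,3), (2,3), (2,2), (2,1)]
arrival = 17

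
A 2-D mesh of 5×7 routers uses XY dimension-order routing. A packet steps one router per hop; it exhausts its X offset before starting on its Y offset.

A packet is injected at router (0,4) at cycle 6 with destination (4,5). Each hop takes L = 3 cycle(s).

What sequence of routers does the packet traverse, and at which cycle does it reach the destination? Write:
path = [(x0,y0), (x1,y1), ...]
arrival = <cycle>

#0 — 0,4 | c6
#1 — 1,4 | c9 | E
#2 — 2,4 | c12 | E
#3 — 3,4 | c15 | E
#4 — 4,4 | c18 | E
#5 — 4,5 | c21 | N

path = [(0,4), (1,4), (2,4), (3,4), (4,4), (4,5)]
arrival = 21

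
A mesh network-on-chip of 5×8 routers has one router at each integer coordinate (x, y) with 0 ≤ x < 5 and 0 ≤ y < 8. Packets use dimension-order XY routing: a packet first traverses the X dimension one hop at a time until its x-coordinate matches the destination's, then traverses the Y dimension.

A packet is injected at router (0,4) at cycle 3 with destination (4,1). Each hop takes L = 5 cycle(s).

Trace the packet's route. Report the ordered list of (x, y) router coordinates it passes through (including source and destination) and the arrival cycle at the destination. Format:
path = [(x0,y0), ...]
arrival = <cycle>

  0. router=(0,4) cycle=3 (inject)
  1. router=(1,4) cycle=8 dir=E
  2. router=(2,4) cycle=13 dir=E
  3. router=(3,4) cycle=18 dir=E
  4. router=(4,4) cycle=23 dir=E
  5. router=(4,3) cycle=28 dir=S
  6. router=(4,2) cycle=33 dir=S
  7. router=(4,1) cycle=38 dir=S

path = [(0,4), (1,4), (2,4), (3,4), (4,4), (4,3), (4,2), (4,1)]
arrival = 38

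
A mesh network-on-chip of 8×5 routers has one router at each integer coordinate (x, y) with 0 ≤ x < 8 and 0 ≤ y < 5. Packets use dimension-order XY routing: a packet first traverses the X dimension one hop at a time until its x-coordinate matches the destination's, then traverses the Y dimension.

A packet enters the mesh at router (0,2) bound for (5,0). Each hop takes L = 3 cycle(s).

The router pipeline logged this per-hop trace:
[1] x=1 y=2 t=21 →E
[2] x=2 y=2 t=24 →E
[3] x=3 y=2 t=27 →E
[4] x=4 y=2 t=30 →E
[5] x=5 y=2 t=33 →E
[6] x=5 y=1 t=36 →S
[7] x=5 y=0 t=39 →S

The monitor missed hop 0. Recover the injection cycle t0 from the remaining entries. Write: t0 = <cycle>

t0 = 18

At hop 1 the cycle is 21; in general cyc_k = t0 + kL.
t0 = cyc[1] − L = 21 − 3 = 18.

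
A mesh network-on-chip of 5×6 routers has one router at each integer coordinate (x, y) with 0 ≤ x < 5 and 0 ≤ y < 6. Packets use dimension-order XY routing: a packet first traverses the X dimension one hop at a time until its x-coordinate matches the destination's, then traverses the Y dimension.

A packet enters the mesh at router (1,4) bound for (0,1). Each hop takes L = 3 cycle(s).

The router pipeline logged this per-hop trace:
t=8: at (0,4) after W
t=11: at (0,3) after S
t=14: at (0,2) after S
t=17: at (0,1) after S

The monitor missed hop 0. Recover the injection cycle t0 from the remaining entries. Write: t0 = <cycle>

Hop 1 reached at cycle 8; hop k is at t0 + k·L.
t0 = cyc[1] − L = 8 − 3 = 5.

t0 = 5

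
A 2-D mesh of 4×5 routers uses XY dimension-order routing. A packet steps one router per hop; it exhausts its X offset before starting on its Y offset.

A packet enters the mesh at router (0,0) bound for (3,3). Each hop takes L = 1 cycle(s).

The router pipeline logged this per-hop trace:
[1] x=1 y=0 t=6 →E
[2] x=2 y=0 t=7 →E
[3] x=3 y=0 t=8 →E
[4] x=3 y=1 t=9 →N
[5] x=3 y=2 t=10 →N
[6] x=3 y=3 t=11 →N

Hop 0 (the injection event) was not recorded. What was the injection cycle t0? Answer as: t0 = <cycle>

t0 = 5

cyc[1] = 6 and cyc[k] = t0 + k·L for every k.
Therefore t0 = 6 − L = 5.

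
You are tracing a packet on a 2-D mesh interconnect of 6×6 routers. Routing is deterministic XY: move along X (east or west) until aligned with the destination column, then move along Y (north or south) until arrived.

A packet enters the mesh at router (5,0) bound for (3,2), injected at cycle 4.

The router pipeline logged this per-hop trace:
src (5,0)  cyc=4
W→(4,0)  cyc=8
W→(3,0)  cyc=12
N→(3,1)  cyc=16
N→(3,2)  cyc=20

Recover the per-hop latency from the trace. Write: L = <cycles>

Δcyc across hop 0→1: 8 − 4 = 4.
Per-hop latency L = Δcyc = 4.

L = 4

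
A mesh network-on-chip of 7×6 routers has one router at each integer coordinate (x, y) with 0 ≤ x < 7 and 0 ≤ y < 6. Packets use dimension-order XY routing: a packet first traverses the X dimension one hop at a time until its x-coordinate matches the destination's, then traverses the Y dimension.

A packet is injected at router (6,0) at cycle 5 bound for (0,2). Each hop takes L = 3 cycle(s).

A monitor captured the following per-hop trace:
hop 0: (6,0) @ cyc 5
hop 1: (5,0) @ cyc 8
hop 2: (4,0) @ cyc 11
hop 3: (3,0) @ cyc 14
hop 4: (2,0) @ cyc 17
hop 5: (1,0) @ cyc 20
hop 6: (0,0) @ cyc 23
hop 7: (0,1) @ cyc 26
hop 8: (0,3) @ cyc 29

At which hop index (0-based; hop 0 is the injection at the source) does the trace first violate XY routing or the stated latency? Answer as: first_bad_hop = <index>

  1: Δx=-1 Δy=+0 Δt=3 [ok]
  2: Δx=-1 Δy=+0 Δt=3 [ok]
  3: Δx=-1 Δy=+0 Δt=3 [ok]
  4: Δx=-1 Δy=+0 Δt=3 [ok]
  5: Δx=-1 Δy=+0 Δt=3 [ok]
  6: Δx=-1 Δy=+0 Δt=3 [ok]
  7: Δx=+0 Δy=+1 Δt=3 [ok]
  8: Δx=+0 Δy=+2 Δt=3 [BAD: non-unit step]

first_bad_hop = 8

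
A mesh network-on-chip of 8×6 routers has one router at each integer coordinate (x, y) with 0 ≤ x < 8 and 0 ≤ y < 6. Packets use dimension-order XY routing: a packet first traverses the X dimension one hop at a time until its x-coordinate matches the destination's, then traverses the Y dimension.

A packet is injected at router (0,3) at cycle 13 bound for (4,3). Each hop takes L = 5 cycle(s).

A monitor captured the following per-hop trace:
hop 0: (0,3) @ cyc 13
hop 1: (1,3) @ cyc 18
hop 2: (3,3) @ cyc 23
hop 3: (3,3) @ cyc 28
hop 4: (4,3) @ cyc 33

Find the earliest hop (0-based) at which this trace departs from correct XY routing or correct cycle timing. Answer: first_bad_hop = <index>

hop 1: step (+1,+0), +5 cyc — ok
hop 2: step (+2,+0), +5 cyc — BAD: non-unit step

first_bad_hop = 2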